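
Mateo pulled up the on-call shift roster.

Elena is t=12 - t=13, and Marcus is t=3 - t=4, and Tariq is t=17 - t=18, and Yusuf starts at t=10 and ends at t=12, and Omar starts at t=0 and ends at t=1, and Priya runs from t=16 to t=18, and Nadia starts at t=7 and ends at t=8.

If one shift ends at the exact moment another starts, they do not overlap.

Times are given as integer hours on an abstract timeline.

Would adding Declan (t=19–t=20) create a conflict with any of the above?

No — it doesn't clash with anything

Omar: ends t=1 at or before Declan starts t=19 → clear.
Marcus: ends t=4 at or before Declan starts t=19 → clear.
Nadia: ends t=8 at or before Declan starts t=19 → clear.
Yusuf: ends t=12 at or before Declan starts t=19 → clear.
Elena: ends t=13 at or before Declan starts t=19 → clear.
Priya: ends t=18 at or before Declan starts t=19 → clear.
Tariq: ends t=18 at or before Declan starts t=19 → clear.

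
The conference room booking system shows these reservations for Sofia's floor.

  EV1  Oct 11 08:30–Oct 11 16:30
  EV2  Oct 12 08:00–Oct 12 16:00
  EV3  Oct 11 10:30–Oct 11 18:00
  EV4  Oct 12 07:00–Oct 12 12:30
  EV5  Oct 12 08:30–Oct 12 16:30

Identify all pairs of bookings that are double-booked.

EV1 & EV3, EV2 & EV4, EV2 & EV5, EV4 & EV5

Sorted by start: EV1, EV3, EV4, EV2, EV5.
EV3 starts before EV1 ends → EV1 and EV3 overlap.
EV4 starts after EV1 ends, so EV1 has no further overlaps.
EV4 starts after EV3 ends, so EV3 has no further overlaps.
EV2 starts before EV4 ends → EV4 and EV2 overlap.
EV5 starts before EV4 ends → EV4 and EV5 overlap.
EV5 starts before EV2 ends → EV2 and EV5 overlap.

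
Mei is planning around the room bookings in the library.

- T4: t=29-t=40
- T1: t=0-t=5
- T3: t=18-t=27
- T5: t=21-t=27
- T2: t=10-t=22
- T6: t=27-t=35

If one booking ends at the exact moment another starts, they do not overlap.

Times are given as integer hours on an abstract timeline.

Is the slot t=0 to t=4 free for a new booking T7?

No — it overlaps T1

T1: starts t=0 before T7 ends t=4, and ends t=5 after T7 starts t=0 → overlap.
T2: starts t=10 at or after T7 ends t=4 → clear.
T3: starts t=18 at or after T7 ends t=4 → clear.
T5: starts t=21 at or after T7 ends t=4 → clear.
T6: starts t=27 at or after T7 ends t=4 → clear.
T4: starts t=29 at or after T7 ends t=4 → clear.
T7 overlaps T1.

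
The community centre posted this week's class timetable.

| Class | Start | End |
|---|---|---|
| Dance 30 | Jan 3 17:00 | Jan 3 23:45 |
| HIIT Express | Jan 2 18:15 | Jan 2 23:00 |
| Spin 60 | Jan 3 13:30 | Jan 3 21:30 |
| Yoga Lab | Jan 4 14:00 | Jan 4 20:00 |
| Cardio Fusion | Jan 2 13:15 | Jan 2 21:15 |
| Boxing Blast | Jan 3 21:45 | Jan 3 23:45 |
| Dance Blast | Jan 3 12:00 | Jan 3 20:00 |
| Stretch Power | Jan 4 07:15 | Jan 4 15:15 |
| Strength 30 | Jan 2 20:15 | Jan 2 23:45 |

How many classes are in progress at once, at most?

3

Sort all start/end points and keep a running count:
Jan 2 13:15 start Cardio Fusion → 1
Jan 2 18:15 start HIIT Express → 2
Jan 2 20:15 start Strength 30 → 3
Jan 2 21:15 end Cardio Fusion → 2
Jan 2 23:00 end HIIT Express → 1
Jan 2 23:45 end Strength 30 → 0
Jan 3 12:00 start Dance Blast → 1
Jan 3 13:30 start Spin 60 → 2
Jan 3 17:00 start Dance 30 → 3
Jan 3 20:00 end Dance Blast → 2
Jan 3 21:30 end Spin 60 → 1
Jan 3 21:45 start Boxing Blast → 2
Jan 3 23:45 end Boxing Blast → 1
Jan 3 23:45 end Dance 30 → 0
Jan 4 07:15 start Stretch Power → 1
Jan 4 14:00 start Yoga Lab → 2
Jan 4 15:15 end Stretch Power → 1
Jan 4 20:00 end Yoga Lab → 0
Peak is 3, at Jan 2 20:15 (Cardio Fusion, HIIT Express, Strength 30).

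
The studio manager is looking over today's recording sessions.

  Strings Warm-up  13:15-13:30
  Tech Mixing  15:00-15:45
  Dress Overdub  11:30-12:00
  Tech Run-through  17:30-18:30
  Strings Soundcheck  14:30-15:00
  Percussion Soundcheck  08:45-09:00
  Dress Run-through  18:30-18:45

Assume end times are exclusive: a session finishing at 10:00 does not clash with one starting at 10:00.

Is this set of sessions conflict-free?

Yes

Check each pair: they overlap iff neither finishes before the other starts.
Sorted by start: Percussion Soundcheck, Dress Overdub, Strings Warm-up, Strings Soundcheck, Tech Mixing, Tech Run-through, Dress Run-through.
Dress Overdub starts after Percussion Soundcheck ends; Percussion Soundcheck is clear from here.
Strings Warm-up starts after Dress Overdub ends; Dress Overdub is clear from here.
Strings Soundcheck starts after Strings Warm-up ends; Strings Warm-up is clear from here.
Tech Mixing starts exactly when Strings Soundcheck ends (back-to-back, no overlap); Strings Soundcheck is clear from here.
Tech Run-through starts after Tech Mixing ends; Tech Mixing is clear from here.
Dress Run-through starts exactly when Tech Run-through ends (back-to-back, no overlap).
Every pair is clear; the schedule has no overlaps.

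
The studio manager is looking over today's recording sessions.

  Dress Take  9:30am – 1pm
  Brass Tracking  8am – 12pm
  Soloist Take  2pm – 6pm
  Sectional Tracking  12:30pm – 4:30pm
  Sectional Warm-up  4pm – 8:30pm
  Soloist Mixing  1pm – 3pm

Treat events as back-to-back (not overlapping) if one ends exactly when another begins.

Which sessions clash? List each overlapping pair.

Sorted by start: Brass Tracking, Dress Take, Sectional Tracking, Soloist Mixing, Soloist Take, Sectional Warm-up.
Dress Take starts before Brass Tracking ends → Brass Tracking and Dress Take overlap.
Sectional Tracking starts after Brass Tracking ends — done with Brass Tracking.
Sectional Tracking starts before Dress Take ends → Dress Take and Sectional Tracking overlap.
Soloist Mixing starts exactly when Dress Take ends (back-to-back, no overlap) — done with Dress Take.
Soloist Mixing starts before Sectional Tracking ends → Sectional Tracking and Soloist Mixing overlap.
Soloist Take starts before Sectional Tracking ends → Sectional Tracking and Soloist Take overlap.
Sectional Warm-up starts before Sectional Tracking ends → Sectional Tracking and Sectional Warm-up overlap.
Soloist Take starts before Soloist Mixing ends → Soloist Mixing and Soloist Take overlap.
Sectional Warm-up starts after Soloist Mixing ends.
Sectional Warm-up starts before Soloist Take ends → Soloist Take and Sectional Warm-up overlap.

Brass Tracking & Dress Take, Dress Take & Sectional Tracking, Sectional Tracking & Sectional Warm-up, Sectional Tracking & Soloist Mixing, Sectional Tracking & Soloist Take, Sectional Warm-up & Soloist Take, Soloist Mixing & Soloist Take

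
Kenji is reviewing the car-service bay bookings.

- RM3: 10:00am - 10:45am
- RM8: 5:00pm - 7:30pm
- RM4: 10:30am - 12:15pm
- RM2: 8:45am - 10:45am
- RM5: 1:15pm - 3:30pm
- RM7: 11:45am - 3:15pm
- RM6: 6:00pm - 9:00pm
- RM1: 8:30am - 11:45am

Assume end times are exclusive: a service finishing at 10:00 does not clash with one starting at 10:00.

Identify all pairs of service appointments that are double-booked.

Sorted by start: RM1, RM2, RM3, RM4, RM7, RM5, RM8, RM6.
RM2 starts before RM1 ends → RM1 and RM2 overlap.
RM3 starts before RM1 ends → RM1 and RM3 overlap.
RM4 starts before RM1 ends → RM1 and RM4 overlap.
RM7 starts exactly when RM1 ends (back-to-back, no overlap) — done with RM1.
RM3 starts before RM2 ends → RM2 and RM3 overlap.
RM4 starts before RM2 ends → RM2 and RM4 overlap.
RM7 starts after RM2 ends — done with RM2.
RM4 starts before RM3 ends → RM3 and RM4 overlap.
RM7 starts after RM3 ends — done with RM3.
RM7 starts before RM4 ends → RM4 and RM7 overlap.
RM5 starts after RM4 ends — done with RM4.
RM5 starts before RM7 ends → RM7 and RM5 overlap.
RM8 starts after RM7 ends — done with RM7.
RM8 starts after RM5 ends — done with RM5.
RM6 starts before RM8 ends → RM8 and RM6 overlap.

RM1 & RM2, RM1 & RM3, RM1 & RM4, RM2 & RM3, RM2 & RM4, RM3 & RM4, RM4 & RM7, RM5 & RM7, RM6 & RM8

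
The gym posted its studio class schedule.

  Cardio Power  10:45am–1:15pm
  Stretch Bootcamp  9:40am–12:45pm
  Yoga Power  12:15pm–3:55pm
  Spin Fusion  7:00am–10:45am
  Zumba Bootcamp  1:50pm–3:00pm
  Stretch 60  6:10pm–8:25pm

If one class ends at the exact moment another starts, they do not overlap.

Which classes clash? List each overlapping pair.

Check each pair: they overlap iff neither finishes before the other starts.
Sorted by start: Spin Fusion, Stretch Bootcamp, Cardio Power, Yoga Power, Zumba Bootcamp, Stretch 60.
Stretch Bootcamp starts before Spin Fusion ends → Spin Fusion and Stretch Bootcamp overlap.
Cardio Power starts exactly when Spin Fusion ends (back-to-back, no overlap), so Spin Fusion has no further overlaps.
Cardio Power starts before Stretch Bootcamp ends → Stretch Bootcamp and Cardio Power overlap.
Yoga Power starts before Stretch Bootcamp ends → Stretch Bootcamp and Yoga Power overlap.
Zumba Bootcamp starts after Stretch Bootcamp ends, so Stretch Bootcamp has no further overlaps.
Yoga Power starts before Cardio Power ends → Cardio Power and Yoga Power overlap.
Zumba Bootcamp starts after Cardio Power ends, so Cardio Power has no further overlaps.
Zumba Bootcamp starts before Yoga Power ends → Yoga Power and Zumba Bootcamp overlap.
Stretch 60 starts after Yoga Power ends.
Stretch 60 starts after Zumba Bootcamp ends.

Cardio Power & Stretch Bootcamp, Cardio Power & Yoga Power, Spin Fusion & Stretch Bootcamp, Stretch Bootcamp & Yoga Power, Yoga Power & Zumba Bootcamp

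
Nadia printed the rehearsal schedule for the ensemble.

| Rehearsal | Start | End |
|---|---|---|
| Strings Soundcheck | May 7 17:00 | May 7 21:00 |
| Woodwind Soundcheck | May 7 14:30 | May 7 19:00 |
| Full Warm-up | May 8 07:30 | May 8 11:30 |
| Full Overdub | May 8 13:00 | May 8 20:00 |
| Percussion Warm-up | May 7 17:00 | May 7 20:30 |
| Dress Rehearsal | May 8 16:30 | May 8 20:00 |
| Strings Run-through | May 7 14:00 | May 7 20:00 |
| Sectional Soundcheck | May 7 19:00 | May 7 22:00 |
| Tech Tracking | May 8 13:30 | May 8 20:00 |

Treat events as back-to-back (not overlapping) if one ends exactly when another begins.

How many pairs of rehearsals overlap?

12

Sorted by start: Strings Run-through, Woodwind Soundcheck, Strings Soundcheck, Percussion Warm-up, Sectional Soundcheck, Full Warm-up, Full Overdub, Tech Tracking, Dress Rehearsal.
Woodwind Soundcheck starts before Strings Run-through ends → Strings Run-through and Woodwind Soundcheck overlap.
Strings Soundcheck starts before Strings Run-through ends → Strings Run-through and Strings Soundcheck overlap.
Percussion Warm-up starts before Strings Run-through ends → Strings Run-through and Percussion Warm-up overlap.
Sectional Soundcheck starts before Strings Run-through ends → Strings Run-through and Sectional Soundcheck overlap.
Full Warm-up starts after Strings Run-through ends — done with Strings Run-through.
Strings Soundcheck starts before Woodwind Soundcheck ends → Woodwind Soundcheck and Strings Soundcheck overlap.
Percussion Warm-up starts before Woodwind Soundcheck ends → Woodwind Soundcheck and Percussion Warm-up overlap.
Sectional Soundcheck starts exactly when Woodwind Soundcheck ends (back-to-back, no overlap) — done with Woodwind Soundcheck.
Percussion Warm-up starts before Strings Soundcheck ends → Strings Soundcheck and Percussion Warm-up overlap.
Sectional Soundcheck starts before Strings Soundcheck ends → Strings Soundcheck and Sectional Soundcheck overlap.
Full Warm-up starts after Strings Soundcheck ends — done with Strings Soundcheck.
Sectional Soundcheck starts before Percussion Warm-up ends → Percussion Warm-up and Sectional Soundcheck overlap.
Full Warm-up starts after Percussion Warm-up ends — done with Percussion Warm-up.
Full Warm-up starts after Sectional Soundcheck ends — done with Sectional Soundcheck.
Full Overdub starts after Full Warm-up ends — done with Full Warm-up.
Tech Tracking starts before Full Overdub ends → Full Overdub and Tech Tracking overlap.
Dress Rehearsal starts before Full Overdub ends → Full Overdub and Dress Rehearsal overlap.
Dress Rehearsal starts before Tech Tracking ends → Tech Tracking and Dress Rehearsal overlap.
Overlapping pairs: Dress Rehearsal & Full Overdub, Dress Rehearsal & Tech Tracking, Full Overdub & Tech Tracking, Percussion Warm-up & Sectional Soundcheck, Percussion Warm-up & Strings Run-through, Percussion Warm-up & Strings Soundcheck, Percussion Warm-up & Woodwind Soundcheck, Sectional Soundcheck & Strings Run-through, Sectional Soundcheck & Strings Soundcheck, Strings Run-through & Strings Soundcheck, Strings Run-through & Woodwind Soundcheck, Strings Soundcheck & Woodwind Soundcheck — 12 in total.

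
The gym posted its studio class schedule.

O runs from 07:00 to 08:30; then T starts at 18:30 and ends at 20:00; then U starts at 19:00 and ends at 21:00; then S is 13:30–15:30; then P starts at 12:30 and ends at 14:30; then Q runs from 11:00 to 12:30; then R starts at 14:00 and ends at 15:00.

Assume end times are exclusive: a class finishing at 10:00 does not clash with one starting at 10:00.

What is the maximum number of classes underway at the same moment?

3

Sweep the timeline, counting +1 at each start and −1 at each end (ends before starts at a tie):
07:00 start O → 1
08:30 end O → 0
11:00 start Q → 1
12:30 end Q → 0
12:30 start P → 1
13:30 start S → 2
14:00 start R → 3
14:30 end P → 2
15:00 end R → 1
15:30 end S → 0
18:30 start T → 1
19:00 start U → 2
20:00 end T → 1
21:00 end U → 0
Peak is 3, at 14:00 (P, R, S).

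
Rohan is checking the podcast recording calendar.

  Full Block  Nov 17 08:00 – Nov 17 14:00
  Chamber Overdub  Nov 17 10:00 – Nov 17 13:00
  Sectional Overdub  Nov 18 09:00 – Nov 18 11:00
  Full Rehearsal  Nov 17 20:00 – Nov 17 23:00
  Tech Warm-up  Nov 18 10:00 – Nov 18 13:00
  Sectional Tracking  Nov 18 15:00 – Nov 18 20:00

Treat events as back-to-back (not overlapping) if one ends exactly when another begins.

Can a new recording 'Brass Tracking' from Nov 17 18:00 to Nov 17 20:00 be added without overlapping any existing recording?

Yes — the slot is free

Full Block: ends Nov 17 14:00 at or before Brass Tracking starts Nov 17 18:00 → clear.
Chamber Overdub: ends Nov 17 13:00 at or before Brass Tracking starts Nov 17 18:00 → clear.
Full Rehearsal: starts Nov 17 20:00 at or after Brass Tracking ends Nov 17 20:00 → clear.
Sectional Overdub: starts Nov 18 09:00 at or after Brass Tracking ends Nov 17 20:00 → clear.
Tech Warm-up: starts Nov 18 10:00 at or after Brass Tracking ends Nov 17 20:00 → clear.
Sectional Tracking: starts Nov 18 15:00 at or after Brass Tracking ends Nov 17 20:00 → clear.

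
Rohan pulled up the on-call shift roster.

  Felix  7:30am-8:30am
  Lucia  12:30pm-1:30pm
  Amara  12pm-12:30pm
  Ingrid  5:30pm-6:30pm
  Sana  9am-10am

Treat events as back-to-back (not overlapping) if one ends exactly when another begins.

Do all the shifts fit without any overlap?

Yes

Sorted by start: Felix, Sana, Amara, Lucia, Ingrid.
Sana starts after Felix ends, so Felix has no further overlaps.
Amara starts after Sana ends, so Sana has no further overlaps.
Lucia starts exactly when Amara ends (back-to-back, no overlap), so Amara has no further overlaps.
Ingrid starts after Lucia ends.
Every pair is clear; the schedule has no overlaps.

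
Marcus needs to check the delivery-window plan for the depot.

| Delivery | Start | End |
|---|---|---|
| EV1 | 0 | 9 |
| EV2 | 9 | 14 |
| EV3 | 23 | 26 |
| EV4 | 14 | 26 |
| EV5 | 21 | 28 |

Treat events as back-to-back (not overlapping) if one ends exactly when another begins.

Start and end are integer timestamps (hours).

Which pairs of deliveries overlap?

EV3 & EV4, EV3 & EV5, EV4 & EV5

Sorted by start: EV1, EV2, EV4, EV5, EV3.
EV2 starts exactly when EV1 ends (back-to-back, no overlap), so EV1 has no further overlaps.
EV4 starts exactly when EV2 ends (back-to-back, no overlap), so EV2 has no further overlaps.
EV5 starts before EV4 ends → EV4 and EV5 overlap.
EV3 starts before EV4 ends → EV4 and EV3 overlap.
EV3 starts before EV5 ends → EV5 and EV3 overlap.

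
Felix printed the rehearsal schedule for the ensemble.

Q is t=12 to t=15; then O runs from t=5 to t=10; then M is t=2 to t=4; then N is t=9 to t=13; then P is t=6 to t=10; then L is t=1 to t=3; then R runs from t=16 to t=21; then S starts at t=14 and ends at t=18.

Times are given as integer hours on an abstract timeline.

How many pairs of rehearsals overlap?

Sorted by start: L, M, O, P, N, Q, S, R.
M starts before L ends → L and M overlap.
O starts after L ends, so L has no further overlaps.
O starts after M ends, so M has no further overlaps.
P starts before O ends → O and P overlap.
N starts before O ends → O and N overlap.
Q starts after O ends, so O has no further overlaps.
N starts before P ends → P and N overlap.
Q starts after P ends, so P has no further overlaps.
Q starts before N ends → N and Q overlap.
S starts after N ends, so N has no further overlaps.
S starts before Q ends → Q and S overlap.
R starts after Q ends.
R starts before S ends → S and R overlap.
Overlapping pairs: L & M, N & O, N & P, N & Q, O & P, Q & S, R & S — 7 in total.

7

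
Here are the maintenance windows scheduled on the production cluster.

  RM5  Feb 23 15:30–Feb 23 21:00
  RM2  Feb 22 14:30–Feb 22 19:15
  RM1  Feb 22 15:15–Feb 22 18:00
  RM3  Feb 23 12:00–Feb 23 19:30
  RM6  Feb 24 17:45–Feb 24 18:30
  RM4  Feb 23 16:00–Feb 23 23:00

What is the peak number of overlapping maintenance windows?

Sort all start/end points and keep a running count:
Feb 22 14:30 start RM2 → 1
Feb 22 15:15 start RM1 → 2
Feb 22 18:00 end RM1 → 1
Feb 22 19:15 end RM2 → 0
Feb 23 12:00 start RM3 → 1
Feb 23 15:30 start RM5 → 2
Feb 23 16:00 start RM4 → 3
Feb 23 19:30 end RM3 → 2
Feb 23 21:00 end RM5 → 1
Feb 23 23:00 end RM4 → 0
Feb 24 17:45 start RM6 → 1
Feb 24 18:30 end RM6 → 0
Peak is 3, at Feb 23 16:00 (RM3, RM4, RM5).

3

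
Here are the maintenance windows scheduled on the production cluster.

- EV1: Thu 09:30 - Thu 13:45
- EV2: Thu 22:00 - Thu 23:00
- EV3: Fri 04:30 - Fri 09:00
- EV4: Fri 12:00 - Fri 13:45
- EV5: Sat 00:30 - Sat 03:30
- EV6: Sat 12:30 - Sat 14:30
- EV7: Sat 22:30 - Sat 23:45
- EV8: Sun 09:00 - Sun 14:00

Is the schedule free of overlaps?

Yes

Two intervals overlap when each starts before the other ends.
Sorted by start: EV1, EV2, EV3, EV4, EV5, EV6, EV7, EV8.
EV2 starts after EV1 ends; EV1 is clear from here.
EV3 starts after EV2 ends; EV2 is clear from here.
EV4 starts after EV3 ends; EV3 is clear from here.
EV5 starts after EV4 ends; EV4 is clear from here.
EV6 starts after EV5 ends; EV5 is clear from here.
EV7 starts after EV6 ends; EV6 is clear from here.
EV8 starts after EV7 ends.
Every pair is clear; the schedule has no overlaps.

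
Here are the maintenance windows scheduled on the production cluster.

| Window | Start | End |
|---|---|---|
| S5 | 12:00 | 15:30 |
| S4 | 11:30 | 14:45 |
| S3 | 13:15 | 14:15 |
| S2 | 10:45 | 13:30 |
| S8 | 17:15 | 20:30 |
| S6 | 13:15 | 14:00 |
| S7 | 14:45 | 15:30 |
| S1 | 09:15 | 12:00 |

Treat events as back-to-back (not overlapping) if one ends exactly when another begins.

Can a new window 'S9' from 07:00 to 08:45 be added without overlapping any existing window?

S1: starts 09:15 at or after S9 ends 08:45 → clear.
S2: starts 10:45 at or after S9 ends 08:45 → clear.
S4: starts 11:30 at or after S9 ends 08:45 → clear.
S5: starts 12:00 at or after S9 ends 08:45 → clear.
S3: starts 13:15 at or after S9 ends 08:45 → clear.
S6: starts 13:15 at or after S9 ends 08:45 → clear.
S7: starts 14:45 at or after S9 ends 08:45 → clear.
S8: starts 17:15 at or after S9 ends 08:45 → clear.

Yes — the slot is free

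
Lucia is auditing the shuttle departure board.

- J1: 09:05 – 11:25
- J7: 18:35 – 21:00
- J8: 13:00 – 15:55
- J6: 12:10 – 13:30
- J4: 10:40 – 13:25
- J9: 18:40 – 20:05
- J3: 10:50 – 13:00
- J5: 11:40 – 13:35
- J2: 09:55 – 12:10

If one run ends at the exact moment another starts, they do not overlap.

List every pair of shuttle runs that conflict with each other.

J1 & J2, J1 & J3, J1 & J4, J2 & J3, J2 & J4, J2 & J5, J3 & J4, J3 & J5, J3 & J6, J4 & J5, J4 & J6, J4 & J8, J5 & J6, J5 & J8, J6 & J8, J7 & J9

Two intervals overlap when each starts before the other ends.
Sorted by start: J1, J2, J4, J3, J5, J6, J8, J7, J9.
J2 starts before J1 ends → J1 and J2 overlap.
J4 starts before J1 ends → J1 and J4 overlap.
J3 starts before J1 ends → J1 and J3 overlap.
J5 starts after J1 ends — done with J1.
J4 starts before J2 ends → J2 and J4 overlap.
J3 starts before J2 ends → J2 and J3 overlap.
J5 starts before J2 ends → J2 and J5 overlap.
J6 starts exactly when J2 ends (back-to-back, no overlap) — done with J2.
J3 starts before J4 ends → J4 and J3 overlap.
J5 starts before J4 ends → J4 and J5 overlap.
J6 starts before J4 ends → J4 and J6 overlap.
J8 starts before J4 ends → J4 and J8 overlap.
J7 starts after J4 ends — done with J4.
J5 starts before J3 ends → J3 and J5 overlap.
J6 starts before J3 ends → J3 and J6 overlap.
J8 starts exactly when J3 ends (back-to-back, no overlap) — done with J3.
J6 starts before J5 ends → J5 and J6 overlap.
J8 starts before J5 ends → J5 and J8 overlap.
J7 starts after J5 ends — done with J5.
J8 starts before J6 ends → J6 and J8 overlap.
J7 starts after J6 ends — done with J6.
J7 starts after J8 ends — done with J8.
J9 starts before J7 ends → J7 and J9 overlap.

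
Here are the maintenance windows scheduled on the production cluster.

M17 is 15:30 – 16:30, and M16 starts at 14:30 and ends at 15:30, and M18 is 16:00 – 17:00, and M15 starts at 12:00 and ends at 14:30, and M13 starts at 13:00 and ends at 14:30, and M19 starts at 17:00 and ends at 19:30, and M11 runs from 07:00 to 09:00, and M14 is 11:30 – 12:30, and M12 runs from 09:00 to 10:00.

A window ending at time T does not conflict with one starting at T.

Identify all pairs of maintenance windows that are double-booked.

M13 & M15, M14 & M15, M17 & M18

Sorted by start: M11, M12, M14, M15, M13, M16, M17, M18, M19.
M12 starts exactly when M11 ends (back-to-back, no overlap), so M11 has no further overlaps.
M14 starts after M12 ends, so M12 has no further overlaps.
M15 starts before M14 ends → M14 and M15 overlap.
M13 starts after M14 ends, so M14 has no further overlaps.
M13 starts before M15 ends → M15 and M13 overlap.
M16 starts exactly when M15 ends (back-to-back, no overlap), so M15 has no further overlaps.
M16 starts exactly when M13 ends (back-to-back, no overlap), so M13 has no further overlaps.
M17 starts exactly when M16 ends (back-to-back, no overlap), so M16 has no further overlaps.
M18 starts before M17 ends → M17 and M18 overlap.
M19 starts after M17 ends.
M19 starts exactly when M18 ends (back-to-back, no overlap).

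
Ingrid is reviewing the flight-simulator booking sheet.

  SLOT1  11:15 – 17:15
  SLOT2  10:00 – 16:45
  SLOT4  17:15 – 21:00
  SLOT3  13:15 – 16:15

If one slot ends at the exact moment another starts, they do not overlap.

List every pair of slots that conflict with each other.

Sorted by start: SLOT2, SLOT1, SLOT3, SLOT4.
SLOT1 starts before SLOT2 ends → SLOT2 and SLOT1 overlap.
SLOT3 starts before SLOT2 ends → SLOT2 and SLOT3 overlap.
SLOT4 starts after SLOT2 ends.
SLOT3 starts before SLOT1 ends → SLOT1 and SLOT3 overlap.
SLOT4 starts exactly when SLOT1 ends (back-to-back, no overlap).
SLOT4 starts after SLOT3 ends.

SLOT1 & SLOT2, SLOT1 & SLOT3, SLOT2 & SLOT3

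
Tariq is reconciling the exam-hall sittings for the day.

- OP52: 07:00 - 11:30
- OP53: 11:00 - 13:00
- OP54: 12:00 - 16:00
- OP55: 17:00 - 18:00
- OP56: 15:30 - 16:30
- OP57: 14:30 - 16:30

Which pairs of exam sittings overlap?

Sorted by start: OP52, OP53, OP54, OP57, OP56, OP55.
OP53 starts before OP52 ends → OP52 and OP53 overlap.
OP54 starts after OP52 ends, so OP52 has no further overlaps.
OP54 starts before OP53 ends → OP53 and OP54 overlap.
OP57 starts after OP53 ends, so OP53 has no further overlaps.
OP57 starts before OP54 ends → OP54 and OP57 overlap.
OP56 starts before OP54 ends → OP54 and OP56 overlap.
OP55 starts after OP54 ends.
OP56 starts before OP57 ends → OP57 and OP56 overlap.
OP55 starts after OP57 ends.
OP55 starts after OP56 ends.

OP52 & OP53, OP53 & OP54, OP54 & OP56, OP54 & OP57, OP56 & OP57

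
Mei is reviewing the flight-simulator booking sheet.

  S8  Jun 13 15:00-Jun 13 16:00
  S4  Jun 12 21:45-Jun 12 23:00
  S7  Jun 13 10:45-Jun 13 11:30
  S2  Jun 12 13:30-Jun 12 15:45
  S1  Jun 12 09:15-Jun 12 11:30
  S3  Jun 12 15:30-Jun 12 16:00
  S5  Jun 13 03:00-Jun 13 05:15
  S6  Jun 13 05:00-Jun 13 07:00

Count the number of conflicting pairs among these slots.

2

Sorted by start: S1, S2, S3, S4, S5, S6, S7, S8.
S2 starts after S1 ends, so nothing later overlaps S1 either.
S3 starts before S2 ends → S2 and S3 overlap.
S4 starts after S2 ends, so nothing later overlaps S2 either.
S4 starts after S3 ends, so nothing later overlaps S3 either.
S5 starts after S4 ends, so nothing later overlaps S4 either.
S6 starts before S5 ends → S5 and S6 overlap.
S7 starts after S5 ends, so nothing later overlaps S5 either.
S7 starts after S6 ends, so nothing later overlaps S6 either.
S8 starts after S7 ends.
Overlapping pairs: S2 & S3, S5 & S6 — 2 in total.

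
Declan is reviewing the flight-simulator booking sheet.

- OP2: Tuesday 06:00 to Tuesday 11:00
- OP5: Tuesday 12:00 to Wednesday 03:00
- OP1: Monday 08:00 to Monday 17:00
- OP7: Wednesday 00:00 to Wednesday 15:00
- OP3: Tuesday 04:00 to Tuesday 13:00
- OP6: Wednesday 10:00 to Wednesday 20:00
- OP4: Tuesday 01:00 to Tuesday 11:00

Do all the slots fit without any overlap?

No

Sorted by start: OP1, OP4, OP3, OP2, OP5, OP7, OP6.
OP4 starts after OP1 ends — done with OP1.
OP3 starts before OP4 ends → OP4 and OP3 overlap.
That's a conflict, so the schedule is not conflict-free.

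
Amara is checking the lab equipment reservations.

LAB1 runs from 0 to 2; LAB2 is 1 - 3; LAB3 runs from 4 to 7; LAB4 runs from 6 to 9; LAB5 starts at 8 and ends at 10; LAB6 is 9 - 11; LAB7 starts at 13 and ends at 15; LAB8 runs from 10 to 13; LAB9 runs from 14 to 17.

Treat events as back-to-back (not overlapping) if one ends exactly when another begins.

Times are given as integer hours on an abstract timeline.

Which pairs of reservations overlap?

LAB1 & LAB2, LAB3 & LAB4, LAB4 & LAB5, LAB5 & LAB6, LAB6 & LAB8, LAB7 & LAB9

Sorted by start: LAB1, LAB2, LAB3, LAB4, LAB5, LAB6, LAB8, LAB7, LAB9.
LAB2 starts before LAB1 ends → LAB1 and LAB2 overlap.
LAB3 starts after LAB1 ends — done with LAB1.
LAB3 starts after LAB2 ends — done with LAB2.
LAB4 starts before LAB3 ends → LAB3 and LAB4 overlap.
LAB5 starts after LAB3 ends — done with LAB3.
LAB5 starts before LAB4 ends → LAB4 and LAB5 overlap.
LAB6 starts exactly when LAB4 ends (back-to-back, no overlap) — done with LAB4.
LAB6 starts before LAB5 ends → LAB5 and LAB6 overlap.
LAB8 starts exactly when LAB5 ends (back-to-back, no overlap) — done with LAB5.
LAB8 starts before LAB6 ends → LAB6 and LAB8 overlap.
LAB7 starts after LAB6 ends — done with LAB6.
LAB7 starts exactly when LAB8 ends (back-to-back, no overlap) — done with LAB8.
LAB9 starts before LAB7 ends → LAB7 and LAB9 overlap.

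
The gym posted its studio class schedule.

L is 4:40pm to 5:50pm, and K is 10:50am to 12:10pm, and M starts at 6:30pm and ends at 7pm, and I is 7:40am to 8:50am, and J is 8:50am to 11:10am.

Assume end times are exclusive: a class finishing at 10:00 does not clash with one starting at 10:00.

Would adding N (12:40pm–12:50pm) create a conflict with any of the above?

I: ends 8:50am at or before N starts 12:40pm → clear.
J: ends 11:10am at or before N starts 12:40pm → clear.
K: ends 12:10pm at or before N starts 12:40pm → clear.
L: starts 4:40pm at or after N ends 12:50pm → clear.
M: starts 6:30pm at or after N ends 12:50pm → clear.

No — it doesn't clash with anything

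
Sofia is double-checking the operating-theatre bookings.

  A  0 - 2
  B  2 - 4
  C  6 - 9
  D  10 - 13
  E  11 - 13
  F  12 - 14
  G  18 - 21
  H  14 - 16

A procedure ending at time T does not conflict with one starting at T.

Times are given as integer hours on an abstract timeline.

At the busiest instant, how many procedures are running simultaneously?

3

Sort all start/end points and keep a running count:
0 start A → 1
2 end A → 0
2 start B → 1
4 end B → 0
6 start C → 1
9 end C → 0
10 start D → 1
11 start E → 2
12 start F → 3
13 end D → 2
13 end E → 1
14 end F → 0
14 start H → 1
16 end H → 0
18 start G → 1
21 end G → 0
Peak is 3, at 12 (D, E, F).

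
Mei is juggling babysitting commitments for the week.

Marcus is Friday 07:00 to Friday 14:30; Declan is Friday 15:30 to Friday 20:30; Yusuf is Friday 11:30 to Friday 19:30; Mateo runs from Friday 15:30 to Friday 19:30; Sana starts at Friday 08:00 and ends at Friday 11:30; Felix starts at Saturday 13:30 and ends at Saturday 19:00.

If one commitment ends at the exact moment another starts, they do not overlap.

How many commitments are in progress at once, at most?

Walk through starts and ends in time order (an end at T is processed before a start at T):
Friday 07:00 start Marcus → 1
Friday 08:00 start Sana → 2
Friday 11:30 end Sana → 1
Friday 11:30 start Yusuf → 2
Friday 14:30 end Marcus → 1
Friday 15:30 start Declan → 2
Friday 15:30 start Mateo → 3
Friday 19:30 end Mateo → 2
Friday 19:30 end Yusuf → 1
Friday 20:30 end Declan → 0
Saturday 13:30 start Felix → 1
Saturday 19:00 end Felix → 0
Peak is 3, at Friday 15:30 (Declan, Mateo, Yusuf).

3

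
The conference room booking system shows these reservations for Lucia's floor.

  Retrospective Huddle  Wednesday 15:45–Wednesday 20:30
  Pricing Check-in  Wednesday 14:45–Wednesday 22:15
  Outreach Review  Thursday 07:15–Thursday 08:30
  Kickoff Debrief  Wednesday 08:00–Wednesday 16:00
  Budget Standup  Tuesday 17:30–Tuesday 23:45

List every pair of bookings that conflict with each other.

Sorted by start: Budget Standup, Kickoff Debrief, Pricing Check-in, Retrospective Huddle, Outreach Review.
Kickoff Debrief starts after Budget Standup ends — done with Budget Standup.
Pricing Check-in starts before Kickoff Debrief ends → Kickoff Debrief and Pricing Check-in overlap.
Retrospective Huddle starts before Kickoff Debrief ends → Kickoff Debrief and Retrospective Huddle overlap.
Outreach Review starts after Kickoff Debrief ends.
Retrospective Huddle starts before Pricing Check-in ends → Pricing Check-in and Retrospective Huddle overlap.
Outreach Review starts after Pricing Check-in ends.
Outreach Review starts after Retrospective Huddle ends.

Kickoff Debrief & Pricing Check-in, Kickoff Debrief & Retrospective Huddle, Pricing Check-in & Retrospective Huddle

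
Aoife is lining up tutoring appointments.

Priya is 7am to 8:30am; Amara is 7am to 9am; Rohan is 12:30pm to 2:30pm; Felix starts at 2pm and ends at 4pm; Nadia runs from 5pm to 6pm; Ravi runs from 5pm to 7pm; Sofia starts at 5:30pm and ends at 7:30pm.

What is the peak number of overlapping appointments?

3

Sweep the timeline, counting +1 at each start and −1 at each end (ends before starts at a tie):
7am start Amara → 1
7am start Priya → 2
8:30am end Priya → 1
9am end Amara → 0
12:30pm start Rohan → 1
2pm start Felix → 2
2:30pm end Rohan → 1
4pm end Felix → 0
5pm start Nadia → 1
5pm start Ravi → 2
5:30pm start Sofia → 3
6pm end Nadia → 2
7pm end Ravi → 1
7:30pm end Sofia → 0
Peak is 3, at 5:30pm (Nadia, Ravi, Sofia).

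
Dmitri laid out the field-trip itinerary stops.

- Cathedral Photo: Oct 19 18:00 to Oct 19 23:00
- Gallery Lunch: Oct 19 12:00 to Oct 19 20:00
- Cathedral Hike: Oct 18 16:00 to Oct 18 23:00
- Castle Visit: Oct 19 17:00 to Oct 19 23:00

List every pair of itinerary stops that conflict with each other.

Sorted by start: Cathedral Hike, Gallery Lunch, Castle Visit, Cathedral Photo.
Gallery Lunch starts after Cathedral Hike ends, so Cathedral Hike has no further overlaps.
Castle Visit starts before Gallery Lunch ends → Gallery Lunch and Castle Visit overlap.
Cathedral Photo starts before Gallery Lunch ends → Gallery Lunch and Cathedral Photo overlap.
Cathedral Photo starts before Castle Visit ends → Castle Visit and Cathedral Photo overlap.

Castle Visit & Cathedral Photo, Castle Visit & Gallery Lunch, Cathedral Photo & Gallery Lunch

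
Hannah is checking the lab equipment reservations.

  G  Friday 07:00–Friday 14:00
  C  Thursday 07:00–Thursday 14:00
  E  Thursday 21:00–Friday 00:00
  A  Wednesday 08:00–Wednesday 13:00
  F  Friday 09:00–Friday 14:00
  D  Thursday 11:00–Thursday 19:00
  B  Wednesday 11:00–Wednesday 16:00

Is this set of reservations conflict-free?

No

Sorted by start: A, B, C, D, E, G, F.
B starts before A ends → A and B overlap.
That's a conflict, so the schedule is not conflict-free.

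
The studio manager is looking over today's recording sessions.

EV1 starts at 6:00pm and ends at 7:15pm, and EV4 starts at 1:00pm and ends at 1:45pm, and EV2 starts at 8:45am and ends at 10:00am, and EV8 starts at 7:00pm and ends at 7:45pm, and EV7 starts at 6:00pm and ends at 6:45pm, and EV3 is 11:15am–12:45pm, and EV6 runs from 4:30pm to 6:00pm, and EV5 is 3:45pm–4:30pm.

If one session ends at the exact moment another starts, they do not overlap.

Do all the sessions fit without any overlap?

No

Sorted by start: EV2, EV3, EV4, EV5, EV6, EV1, EV7, EV8.
EV3 starts after EV2 ends; EV2 is clear from here.
EV4 starts after EV3 ends; EV3 is clear from here.
EV5 starts after EV4 ends; EV4 is clear from here.
EV6 starts exactly when EV5 ends (back-to-back, no overlap); EV5 is clear from here.
EV1 starts exactly when EV6 ends (back-to-back, no overlap); EV6 is clear from here.
EV7 starts before EV1 ends → EV1 and EV7 overlap.
That's a conflict, so the schedule is not conflict-free.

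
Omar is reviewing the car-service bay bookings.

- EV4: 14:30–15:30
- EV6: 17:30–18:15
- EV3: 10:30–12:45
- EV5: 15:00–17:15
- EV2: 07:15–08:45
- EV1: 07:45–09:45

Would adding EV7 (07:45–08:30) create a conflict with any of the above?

Yes — it overlaps EV1, EV2

EV2: starts 07:15 before EV7 ends 08:30, and ends 08:45 after EV7 starts 07:45 → overlap.
EV1: starts 07:45 before EV7 ends 08:30, and ends 09:45 after EV7 starts 07:45 → overlap.
EV3: starts 10:30 at or after EV7 ends 08:30 → clear.
EV4: starts 14:30 at or after EV7 ends 08:30 → clear.
EV5: starts 15:00 at or after EV7 ends 08:30 → clear.
EV6: starts 17:30 at or after EV7 ends 08:30 → clear.
EV7 overlaps EV1, EV2.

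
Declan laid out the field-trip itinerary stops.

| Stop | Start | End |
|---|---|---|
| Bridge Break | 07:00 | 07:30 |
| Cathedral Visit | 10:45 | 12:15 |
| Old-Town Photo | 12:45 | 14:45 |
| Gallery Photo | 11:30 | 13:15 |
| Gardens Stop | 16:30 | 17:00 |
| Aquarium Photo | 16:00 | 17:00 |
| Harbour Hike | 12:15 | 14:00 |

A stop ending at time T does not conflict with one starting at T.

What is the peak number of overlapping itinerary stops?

Sort all start/end points and keep a running count:
07:00 start Bridge Break → 1
07:30 end Bridge Break → 0
10:45 start Cathedral Visit → 1
11:30 start Gallery Photo → 2
12:15 end Cathedral Visit → 1
12:15 start Harbour Hike → 2
12:45 start Old-Town Photo → 3
13:15 end Gallery Photo → 2
14:00 end Harbour Hike → 1
14:45 end Old-Town Photo → 0
16:00 start Aquarium Photo → 1
16:30 start Gardens Stop → 2
17:00 end Aquarium Photo → 1
17:00 end Gardens Stop → 0
Peak is 3, at 12:45 (Gallery Photo, Harbour Hike, Old-Town Photo).

3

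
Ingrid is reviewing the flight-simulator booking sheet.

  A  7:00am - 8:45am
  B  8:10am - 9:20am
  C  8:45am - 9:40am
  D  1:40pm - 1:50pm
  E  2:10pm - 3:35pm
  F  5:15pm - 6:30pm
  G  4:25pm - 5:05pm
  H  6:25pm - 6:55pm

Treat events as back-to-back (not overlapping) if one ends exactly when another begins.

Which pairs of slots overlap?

A & B, B & C, F & H

Check each pair: they overlap iff neither finishes before the other starts.
Sorted by start: A, B, C, D, E, G, F, H.
B starts before A ends → A and B overlap.
C starts exactly when A ends (back-to-back, no overlap); A is clear from here.
C starts before B ends → B and C overlap.
D starts after B ends; B is clear from here.
D starts after C ends; C is clear from here.
E starts after D ends; D is clear from here.
G starts after E ends; E is clear from here.
F starts after G ends; G is clear from here.
H starts before F ends → F and H overlap.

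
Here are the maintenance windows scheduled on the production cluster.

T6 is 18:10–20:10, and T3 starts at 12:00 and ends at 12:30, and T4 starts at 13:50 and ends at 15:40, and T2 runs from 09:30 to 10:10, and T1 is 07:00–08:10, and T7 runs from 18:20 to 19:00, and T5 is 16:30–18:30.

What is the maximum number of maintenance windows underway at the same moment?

Sort all start/end points and keep a running count:
07:00 start T1 → 1
08:10 end T1 → 0
09:30 start T2 → 1
10:10 end T2 → 0
12:00 start T3 → 1
12:30 end T3 → 0
13:50 start T4 → 1
15:40 end T4 → 0
16:30 start T5 → 1
18:10 start T6 → 2
18:20 start T7 → 3
18:30 end T5 → 2
19:00 end T7 → 1
20:10 end T6 → 0
Peak is 3, at 18:20 (T5, T6, T7).

3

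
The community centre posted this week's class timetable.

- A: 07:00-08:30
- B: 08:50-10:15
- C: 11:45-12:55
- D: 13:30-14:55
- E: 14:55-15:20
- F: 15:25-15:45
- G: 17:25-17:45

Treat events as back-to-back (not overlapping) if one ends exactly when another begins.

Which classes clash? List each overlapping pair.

Two intervals overlap when each starts before the other ends.
Sorted by start: A, B, C, D, E, F, G.
B starts after A ends, so nothing later overlaps A either.
C starts after B ends, so nothing later overlaps B either.
D starts after C ends, so nothing later overlaps C either.
E starts exactly when D ends (back-to-back, no overlap), so nothing later overlaps D either.
F starts after E ends, so nothing later overlaps E either.
G starts after F ends.

no overlapping pairs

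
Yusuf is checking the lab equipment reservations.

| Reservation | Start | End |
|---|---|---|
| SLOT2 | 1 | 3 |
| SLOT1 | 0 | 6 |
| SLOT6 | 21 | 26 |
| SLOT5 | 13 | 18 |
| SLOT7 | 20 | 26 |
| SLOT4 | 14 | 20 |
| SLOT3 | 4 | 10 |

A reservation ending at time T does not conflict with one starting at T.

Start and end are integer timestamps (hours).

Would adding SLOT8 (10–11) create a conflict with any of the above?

No — it doesn't clash with anything

SLOT1: ends 6 at or before SLOT8 starts 10 → clear.
SLOT2: ends 3 at or before SLOT8 starts 10 → clear.
SLOT3: ends 10 at or before SLOT8 starts 10 → clear.
SLOT5: starts 13 at or after SLOT8 ends 11 → clear.
SLOT4: starts 14 at or after SLOT8 ends 11 → clear.
SLOT7: starts 20 at or after SLOT8 ends 11 → clear.
SLOT6: starts 21 at or after SLOT8 ends 11 → clear.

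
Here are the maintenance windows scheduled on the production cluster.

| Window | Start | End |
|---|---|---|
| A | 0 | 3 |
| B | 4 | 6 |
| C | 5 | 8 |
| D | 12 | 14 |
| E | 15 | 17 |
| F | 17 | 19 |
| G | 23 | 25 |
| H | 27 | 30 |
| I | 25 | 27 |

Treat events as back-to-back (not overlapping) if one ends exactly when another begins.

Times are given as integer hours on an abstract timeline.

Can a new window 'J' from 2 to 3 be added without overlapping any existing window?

A: starts 0 before J ends 3, and ends 3 after J starts 2 → overlap.
B: starts 4 at or after J ends 3 → clear.
C: starts 5 at or after J ends 3 → clear.
D: starts 12 at or after J ends 3 → clear.
E: starts 15 at or after J ends 3 → clear.
F: starts 17 at or after J ends 3 → clear.
G: starts 23 at or after J ends 3 → clear.
I: starts 25 at or after J ends 3 → clear.
H: starts 27 at or after J ends 3 → clear.
J overlaps A.

No — it overlaps A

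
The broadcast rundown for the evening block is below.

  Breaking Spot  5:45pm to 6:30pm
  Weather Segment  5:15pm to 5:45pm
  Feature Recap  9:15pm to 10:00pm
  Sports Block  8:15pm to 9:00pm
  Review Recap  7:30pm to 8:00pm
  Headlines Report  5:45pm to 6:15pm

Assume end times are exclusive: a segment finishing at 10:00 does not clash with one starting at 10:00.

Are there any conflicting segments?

Yes

Check each pair: they overlap iff neither finishes before the other starts.
Sorted by start: Weather Segment, Headlines Report, Breaking Spot, Review Recap, Sports Block, Feature Recap.
Headlines Report starts exactly when Weather Segment ends (back-to-back, no overlap), so Weather Segment has no further overlaps.
Breaking Spot starts before Headlines Report ends → Headlines Report and Breaking Spot overlap.
That's a conflict, so the schedule is not conflict-free.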